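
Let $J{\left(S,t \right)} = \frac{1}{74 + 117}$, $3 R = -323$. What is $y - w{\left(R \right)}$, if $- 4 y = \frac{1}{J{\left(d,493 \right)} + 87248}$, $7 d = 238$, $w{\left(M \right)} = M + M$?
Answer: $\frac{43060728923}{199972428} \approx 215.33$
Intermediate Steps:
$R = - \frac{323}{3}$ ($R = \frac{1}{3} \left(-323\right) = - \frac{323}{3} \approx -107.67$)
$w{\left(M \right)} = 2 M$
$d = 34$ ($d = \frac{1}{7} \cdot 238 = 34$)
$J{\left(S,t \right)} = \frac{1}{191}$
$y = - \frac{191}{66657476}$ ($y = - \frac{1}{4 \left(\frac{1}{191} + 87248\right)} = - \frac{1}{4 \cdot \frac{16664369}{191}} = \left(- \frac{1}{4}\right) \frac{191}{16664369} = - \frac{191}{66657476} \approx -2.8654 \cdot 10^{-6}$)
$y - w{\left(R \right)} = - \frac{191}{66657476} - 2 \left(- \frac{323}{3}\right) = - \frac{191}{66657476} - - \frac{646}{3} = - \frac{191}{66657476} + \frac{646}{3} = \frac{43060728923}{199972428}$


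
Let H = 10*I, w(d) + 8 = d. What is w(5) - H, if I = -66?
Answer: 657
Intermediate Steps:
w(d) = -8 + d
H = -660 (H = 10*(-66) = -660)
w(5) - H = (-8 + 5) - 1*(-660) = -3 + 660 = 657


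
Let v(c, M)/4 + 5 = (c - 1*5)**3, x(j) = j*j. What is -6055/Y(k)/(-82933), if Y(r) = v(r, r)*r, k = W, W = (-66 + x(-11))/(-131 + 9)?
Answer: 67069253804/276560615661495 ≈ 0.00024251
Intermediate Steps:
x(j) = j**2
v(c, M) = -20 + 4*(-5 + c)**3 (v(c, M) = -20 + 4*(c - 1*5)**3 = -20 + 4*(c - 5)**3 = -20 + 4*(-5 + c)**3)
W = -55/122 (W = (-66 + (-11)**2)/(-131 + 9) = (-66 + 121)/(-122) = 55*(-1/122) = -55/122 ≈ -0.45082)
k = -55/122 ≈ -0.45082
Y(r) = r*(-20 + 4*(-5 + r)**3) (Y(r) = (-20 + 4*(-5 + r)**3)*r = r*(-20 + 4*(-5 + r)**3))
-6055/Y(k)/(-82933) = -6055*(-61/(110*(-5 + (-5 - 55/122)**3)))/(-82933) = -6055*(-61/(110*(-5 + (-665/122)**3)))*(-1/82933) = -6055*(-61/(110*(-5 - 294079625/1815848)))*(-1/82933) = -6055/(4*(-55/122)*(-303158865/1815848))*(-1/82933) = -6055/16673737575/55383364*(-1/82933) = -6055*55383364/16673737575*(-1/82933) = -67069253804/3334747515*(-1/82933) = 67069253804/276560615661495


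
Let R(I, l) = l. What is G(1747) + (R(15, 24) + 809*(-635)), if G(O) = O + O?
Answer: -510197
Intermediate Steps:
G(O) = 2*O
G(1747) + (R(15, 24) + 809*(-635)) = 2*1747 + (24 + 809*(-635)) = 3494 + (24 - 513715) = 3494 - 513691 = -510197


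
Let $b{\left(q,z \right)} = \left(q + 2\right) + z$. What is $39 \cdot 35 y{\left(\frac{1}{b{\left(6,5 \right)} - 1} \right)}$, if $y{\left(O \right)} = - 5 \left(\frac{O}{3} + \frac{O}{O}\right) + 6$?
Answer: $\frac{14105}{12} \approx 1175.4$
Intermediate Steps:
$b{\left(q,z \right)} = 2 + q + z$ ($b{\left(q,z \right)} = \left(2 + q\right) + z = 2 + q + z$)
$y{\left(O \right)} = 1 - \frac{5 O}{3}$ ($y{\left(O \right)} = - 5 \left(O \frac{1}{3} + 1\right) + 6 = - 5 \left(\frac{O}{3} + 1\right) + 6 = - 5 \left(1 + \frac{O}{3}\right) + 6 = \left(-5 - \frac{5 O}{3}\right) + 6 = 1 - \frac{5 O}{3}$)
$39 \cdot 35 y{\left(\frac{1}{b{\left(6,5 \right)} - 1} \right)} = 39 \cdot 35 \left(1 - \frac{5}{3 \left(\left(2 + 6 + 5\right) - 1\right)}\right) = 1365 \left(1 - \frac{5}{3 \left(13 - 1\right)}\right) = 1365 \left(1 - \frac{5}{3 \cdot 12}\right) = 1365 \left(1 - \frac{5}{36}\right) = 1365 \cdot \frac{31}{36} = \frac{14105}{12}$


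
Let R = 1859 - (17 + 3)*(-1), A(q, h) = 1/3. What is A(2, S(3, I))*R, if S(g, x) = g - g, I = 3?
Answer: 1879/3 ≈ 626.33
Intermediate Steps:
S(g, x) = 0
A(q, h) = ⅓
R = 1879 (R = 1859 - 20*(-1) = 1859 - 1*(-20) = 1859 + 20 = 1879)
A(2, S(3, I))*R = (⅓)*1879 = 1879/3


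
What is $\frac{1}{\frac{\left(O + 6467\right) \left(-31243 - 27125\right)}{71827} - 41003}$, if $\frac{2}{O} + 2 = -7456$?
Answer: $- \frac{89280961}{4129977283435} \approx -2.1618 \cdot 10^{-5}$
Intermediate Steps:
$O = - \frac{1}{3729}$ ($O = \frac{2}{-2 - 7456} = \frac{2}{-7458} = 2 \left(- \frac{1}{7458}\right) = - \frac{1}{3729} \approx -0.00026817$)
$\frac{1}{\frac{\left(O + 6467\right) \left(-31243 - 27125\right)}{71827} - 41003} = \frac{1}{\frac{\left(- \frac{1}{3729} + 6467\right) \left(-31243 - 27125\right)}{71827} - 41003} = \frac{1}{\frac{24115442}{3729} \left(-58368\right) \frac{1}{71827} - 41003} = \frac{1}{\left(- \frac{469190039552}{1243}\right) \frac{1}{71827} - 41003} = \frac{1}{- \frac{469190039552}{89280961} - 41003} = \frac{1}{- \frac{4129977283435}{89280961}} = - \frac{89280961}{4129977283435}$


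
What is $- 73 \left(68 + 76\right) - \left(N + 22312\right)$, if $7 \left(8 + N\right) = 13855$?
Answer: $- \frac{243567}{7} \approx -34795.0$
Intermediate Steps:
$N = \frac{13799}{7}$ ($N = -8 + \frac{1}{7} \cdot 13855 = -8 + \frac{13855}{7} = \frac{13799}{7} \approx 1971.3$)
$- 73 \left(68 + 76\right) - \left(N + 22312\right) = - 73 \left(68 + 76\right) - \left(\frac{13799}{7} + 22312\right) = \left(-73\right) 144 - \frac{169983}{7} = -10512 - \frac{169983}{7} = - \frac{243567}{7}$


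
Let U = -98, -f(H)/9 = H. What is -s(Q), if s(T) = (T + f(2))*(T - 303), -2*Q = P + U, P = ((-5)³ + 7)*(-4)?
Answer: -100450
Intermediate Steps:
f(H) = -9*H
P = 472 (P = (-125 + 7)*(-4) = -118*(-4) = 472)
Q = -187 (Q = -(472 - 98)/2 = -½*374 = -187)
s(T) = (-303 + T)*(-18 + T) (s(T) = (T - 9*2)*(T - 303) = (T - 18)*(-303 + T) = (-18 + T)*(-303 + T) = (-303 + T)*(-18 + T))
-s(Q) = -(5454 + (-187)² - 321*(-187)) = -(5454 + 34969 + 60027) = -1*100450 = -100450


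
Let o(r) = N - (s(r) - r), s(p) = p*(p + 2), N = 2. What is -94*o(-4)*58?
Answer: 54520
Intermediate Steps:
s(p) = p*(2 + p)
o(r) = 2 + r - r*(2 + r) (o(r) = 2 - (r*(2 + r) - r) = 2 - (-r + r*(2 + r)) = 2 + (r - r*(2 + r)) = 2 + r - r*(2 + r))
-94*o(-4)*58 = -94*(2 - 1*(-4) - 1*(-4)**2)*58 = -94*(2 + 4 - 1*16)*58 = -94*(2 + 4 - 16)*58 = -94*(-10)*58 = 940*58 = 54520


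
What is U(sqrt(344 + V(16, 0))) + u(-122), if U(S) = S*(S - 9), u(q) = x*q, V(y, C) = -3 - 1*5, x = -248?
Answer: 30592 - 36*sqrt(21) ≈ 30427.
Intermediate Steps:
V(y, C) = -8 (V(y, C) = -3 - 5 = -8)
u(q) = -248*q
U(S) = S*(-9 + S)
U(sqrt(344 + V(16, 0))) + u(-122) = sqrt(344 - 8)*(-9 + sqrt(344 - 8)) - 248*(-122) = sqrt(336)*(-9 + sqrt(336)) + 30256 = (4*sqrt(21))*(-9 + 4*sqrt(21)) + 30256 = 4*sqrt(21)*(-9 + 4*sqrt(21)) + 30256 = 30256 + 4*sqrt(21)*(-9 + 4*sqrt(21))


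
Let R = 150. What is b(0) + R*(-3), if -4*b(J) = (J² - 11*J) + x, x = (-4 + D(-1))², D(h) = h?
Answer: -1825/4 ≈ -456.25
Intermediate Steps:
x = 25 (x = (-4 - 1)² = (-5)² = 25)
b(J) = -25/4 - J²/4 + 11*J/4 (b(J) = -((J² - 11*J) + 25)/4 = -(25 + J² - 11*J)/4 = -25/4 - J²/4 + 11*J/4)
b(0) + R*(-3) = (-25/4 - ¼*0² + (11/4)*0) + 150*(-3) = (-25/4 - ¼*0 + 0) - 450 = (-25/4 + 0 + 0) - 450 = -25/4 - 450 = -1825/4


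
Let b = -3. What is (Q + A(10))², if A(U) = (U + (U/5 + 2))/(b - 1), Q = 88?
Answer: 28561/4 ≈ 7140.3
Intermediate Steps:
A(U) = -½ - 3*U/10 (A(U) = (U + (U/5 + 2))/(-3 - 1) = (U + (U*(⅕) + 2))/(-4) = (U + (U/5 + 2))*(-¼) = (U + (2 + U/5))*(-¼) = (2 + 6*U/5)*(-¼) = -½ - 3*U/10)
(Q + A(10))² = (88 + (-½ - 3/10*10))² = (88 + (-½ - 3))² = (88 - 7/2)² = (169/2)² = 28561/4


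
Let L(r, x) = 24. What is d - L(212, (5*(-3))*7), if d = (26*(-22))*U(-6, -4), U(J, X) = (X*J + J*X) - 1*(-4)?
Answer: -29768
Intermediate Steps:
U(J, X) = 4 + 2*J*X (U(J, X) = (J*X + J*X) + 4 = 2*J*X + 4 = 4 + 2*J*X)
d = -29744 (d = (26*(-22))*(4 + 2*(-6)*(-4)) = -572*(4 + 48) = -572*52 = -29744)
d - L(212, (5*(-3))*7) = -29744 - 1*24 = -29744 - 24 = -29768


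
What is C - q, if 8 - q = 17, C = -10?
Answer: -1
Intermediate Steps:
q = -9 (q = 8 - 1*17 = 8 - 17 = -9)
C - q = -10 - 1*(-9) = -10 + 9 = -1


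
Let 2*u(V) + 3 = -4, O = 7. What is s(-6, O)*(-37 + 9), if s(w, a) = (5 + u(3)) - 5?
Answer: 98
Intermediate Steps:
u(V) = -7/2 (u(V) = -3/2 + (½)*(-4) = -3/2 - 2 = -7/2)
s(w, a) = -7/2 (s(w, a) = (5 - 7/2) - 5 = 3/2 - 5 = -7/2)
s(-6, O)*(-37 + 9) = -7*(-37 + 9)/2 = -7/2*(-28) = 98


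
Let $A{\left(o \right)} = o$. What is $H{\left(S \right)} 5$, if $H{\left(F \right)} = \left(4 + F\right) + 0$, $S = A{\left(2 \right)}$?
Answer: $30$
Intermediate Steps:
$S = 2$
$H{\left(F \right)} = 4 + F$
$H{\left(S \right)} 5 = \left(4 + 2\right) 5 = 6 \cdot 5 = 30$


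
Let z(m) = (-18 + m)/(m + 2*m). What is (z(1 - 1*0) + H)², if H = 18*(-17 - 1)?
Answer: 978121/9 ≈ 1.0868e+5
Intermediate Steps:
z(m) = (-18 + m)/(3*m) (z(m) = (-18 + m)/((3*m)) = (-18 + m)*(1/(3*m)) = (-18 + m)/(3*m))
H = -324 (H = 18*(-18) = -324)
(z(1 - 1*0) + H)² = ((-18 + (1 - 1*0))/(3*(1 - 1*0)) - 324)² = ((-18 + (1 + 0))/(3*(1 + 0)) - 324)² = ((⅓)*(-18 + 1)/1 - 324)² = ((⅓)*1*(-17) - 324)² = (-17/3 - 324)² = (-989/3)² = 978121/9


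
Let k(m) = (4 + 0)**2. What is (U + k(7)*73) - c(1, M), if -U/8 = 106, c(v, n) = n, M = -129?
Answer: 449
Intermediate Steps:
k(m) = 16 (k(m) = 4**2 = 16)
U = -848 (U = -8*106 = -848)
(U + k(7)*73) - c(1, M) = (-848 + 16*73) - 1*(-129) = (-848 + 1168) + 129 = 320 + 129 = 449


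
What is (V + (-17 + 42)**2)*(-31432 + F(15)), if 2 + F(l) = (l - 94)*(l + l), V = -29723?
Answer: 983628792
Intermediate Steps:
F(l) = -2 + 2*l*(-94 + l) (F(l) = -2 + (l - 94)*(l + l) = -2 + (-94 + l)*(2*l) = -2 + 2*l*(-94 + l))
(V + (-17 + 42)**2)*(-31432 + F(15)) = (-29723 + (-17 + 42)**2)*(-31432 + (-2 - 188*15 + 2*15**2)) = (-29723 + 25**2)*(-31432 + (-2 - 2820 + 2*225)) = (-29723 + 625)*(-31432 + (-2 - 2820 + 450)) = -29098*(-31432 - 2372) = -29098*(-33804) = 983628792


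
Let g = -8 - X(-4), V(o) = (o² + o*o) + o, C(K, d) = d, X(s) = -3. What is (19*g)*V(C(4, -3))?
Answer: -1425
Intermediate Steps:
V(o) = o + 2*o² (V(o) = (o² + o²) + o = 2*o² + o = o + 2*o²)
g = -5 (g = -8 - 1*(-3) = -8 + 3 = -5)
(19*g)*V(C(4, -3)) = (19*(-5))*(-3*(1 + 2*(-3))) = -(-285)*(1 - 6) = -(-285)*(-5) = -95*15 = -1425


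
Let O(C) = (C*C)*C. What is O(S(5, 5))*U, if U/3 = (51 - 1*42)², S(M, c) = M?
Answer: 30375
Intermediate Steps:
O(C) = C³ (O(C) = C²*C = C³)
U = 243 (U = 3*(51 - 1*42)² = 3*(51 - 42)² = 3*9² = 3*81 = 243)
O(S(5, 5))*U = 5³*243 = 125*243 = 30375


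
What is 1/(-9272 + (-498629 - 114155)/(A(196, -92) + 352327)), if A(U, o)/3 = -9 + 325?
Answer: -353275/3276178584 ≈ -0.00010783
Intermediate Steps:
A(U, o) = 948 (A(U, o) = 3*(-9 + 325) = 3*316 = 948)
1/(-9272 + (-498629 - 114155)/(A(196, -92) + 352327)) = 1/(-9272 + (-498629 - 114155)/(948 + 352327)) = 1/(-9272 - 612784/353275) = 1/(-3276178584/353275) = -353275/3276178584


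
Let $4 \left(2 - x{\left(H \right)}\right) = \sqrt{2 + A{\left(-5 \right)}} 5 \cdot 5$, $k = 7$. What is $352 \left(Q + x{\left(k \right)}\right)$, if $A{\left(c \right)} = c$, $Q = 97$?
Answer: $34848 - 2200 i \sqrt{3} \approx 34848.0 - 3810.5 i$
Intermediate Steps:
$x{\left(H \right)} = 2 - \frac{25 i \sqrt{3}}{4}$ ($x{\left(H \right)} = 2 - \frac{\sqrt{2 - 5} \cdot 5 \cdot 5}{4} = 2 - \frac{\sqrt{-3} \cdot 5 \cdot 5}{4} = 2 - \frac{i \sqrt{3} \cdot 5 \cdot 5}{4} = 2 - \frac{5 i \sqrt{3} \cdot 5}{4} = 2 - \frac{25 i \sqrt{3}}{4}$)
$352 \left(Q + x{\left(k \right)}\right) = 352 \left(97 + \left(2 - \frac{25 i \sqrt{3}}{4}\right)\right) = 352 \left(99 - \frac{25 i \sqrt{3}}{4}\right) = 34848 - 2200 i \sqrt{3}$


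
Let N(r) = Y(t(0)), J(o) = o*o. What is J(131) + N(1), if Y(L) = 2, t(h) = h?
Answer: 17163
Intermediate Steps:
J(o) = o²
N(r) = 2
J(131) + N(1) = 131² + 2 = 17161 + 2 = 17163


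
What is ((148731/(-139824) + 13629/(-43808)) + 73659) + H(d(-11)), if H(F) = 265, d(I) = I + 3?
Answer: 9433466087393/127612704 ≈ 73923.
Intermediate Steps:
d(I) = 3 + I
((148731/(-139824) + 13629/(-43808)) + 73659) + H(d(-11)) = ((148731/(-139824) + 13629/(-43808)) + 73659) + 265 = ((148731*(-1/139824) + 13629*(-1/43808)) + 73659) + 265 = ((-49577/46608 - 13629/43808) + 73659) + 265 = (-175443103/127612704 + 73659) + 265 = 9399648720833/127612704 + 265 = 9433466087393/127612704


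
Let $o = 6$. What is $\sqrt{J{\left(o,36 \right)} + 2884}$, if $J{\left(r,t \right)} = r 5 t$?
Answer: $2 \sqrt{991} \approx 62.96$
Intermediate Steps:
$J{\left(r,t \right)} = 5 r t$
$\sqrt{J{\left(o,36 \right)} + 2884} = \sqrt{5 \cdot 6 \cdot 36 + 2884} = \sqrt{1080 + 2884} = \sqrt{3964} = 2 \sqrt{991}$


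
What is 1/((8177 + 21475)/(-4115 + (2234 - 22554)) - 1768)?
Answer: -8145/14410244 ≈ -0.00056522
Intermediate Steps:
1/((8177 + 21475)/(-4115 + (2234 - 22554)) - 1768) = 1/(29652/(-4115 - 20320) - 1768) = 1/(29652/(-24435) - 1768) = 1/(29652*(-1/24435) - 1768) = 1/(-9884/8145 - 1768) = 1/(-14410244/8145) = -8145/14410244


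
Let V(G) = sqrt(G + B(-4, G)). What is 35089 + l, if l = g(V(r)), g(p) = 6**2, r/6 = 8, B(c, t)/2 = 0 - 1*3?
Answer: 35125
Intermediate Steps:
B(c, t) = -6 (B(c, t) = 2*(0 - 1*3) = 2*(0 - 3) = 2*(-3) = -6)
r = 48 (r = 6*8 = 48)
V(G) = sqrt(-6 + G) (V(G) = sqrt(G - 6) = sqrt(-6 + G))
g(p) = 36
l = 36
35089 + l = 35089 + 36 = 35125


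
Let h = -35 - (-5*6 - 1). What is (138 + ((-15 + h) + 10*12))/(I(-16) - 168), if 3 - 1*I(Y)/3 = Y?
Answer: -239/111 ≈ -2.1532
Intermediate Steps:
I(Y) = 9 - 3*Y
h = -4 (h = -35 - (-30 - 1) = -35 - 1*(-31) = -35 + 31 = -4)
(138 + ((-15 + h) + 10*12))/(I(-16) - 168) = (138 + ((-15 - 4) + 10*12))/((9 - 3*(-16)) - 168) = (138 + (-19 + 120))/((9 + 48) - 168) = (138 + 101)/(57 - 168) = 239/(-111) = 239*(-1/111) = -239/111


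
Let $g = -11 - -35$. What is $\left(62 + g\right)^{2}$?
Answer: $7396$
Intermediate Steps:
$g = 24$ ($g = -11 + 35 = 24$)
$\left(62 + g\right)^{2} = \left(62 + 24\right)^{2} = 86^{2} = 7396$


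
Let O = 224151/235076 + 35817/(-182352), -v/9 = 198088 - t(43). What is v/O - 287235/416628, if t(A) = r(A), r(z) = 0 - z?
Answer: -294875431660592646203/125199283437460 ≈ -2.3552e+6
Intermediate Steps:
r(z) = -z
t(A) = -A
v = -1783179 (v = -9*(198088 - (-1)*43) = -9*(198088 - 1*(-43)) = -9*(198088 + 43) = -9*198131 = -1783179)
O = 2704555505/3572214896 (O = 224151*(1/235076) + 35817*(-1/182352) = 224151/235076 - 11939/60784 = 2704555505/3572214896 ≈ 0.75711)
v/O - 287235/416628 = -1783179/2704555505/3572214896 - 287235/416628 = -1783179*3572214896/2704555505 - 287235*1/416628 = -6369898586034384/2704555505 - 31915/46292 = -294875431660592646203/125199283437460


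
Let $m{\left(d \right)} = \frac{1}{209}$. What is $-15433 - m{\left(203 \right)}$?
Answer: $- \frac{3225498}{209} \approx -15433.0$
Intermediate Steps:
$m{\left(d \right)} = \frac{1}{209}$
$-15433 - m{\left(203 \right)} = -15433 - \frac{1}{209} = - \frac{3225498}{209}$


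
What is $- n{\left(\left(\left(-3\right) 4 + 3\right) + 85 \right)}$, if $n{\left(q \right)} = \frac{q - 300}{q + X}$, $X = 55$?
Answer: $\frac{224}{131} \approx 1.7099$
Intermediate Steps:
$n{\left(q \right)} = \frac{-300 + q}{55 + q}$ ($n{\left(q \right)} = \frac{q - 300}{q + 55} = \frac{-300 + q}{55 + q}$)
$- n{\left(\left(\left(-3\right) 4 + 3\right) + 85 \right)} = - \frac{-300 + \left(\left(\left(-3\right) 4 + 3\right) + 85\right)}{55 + \left(\left(\left(-3\right) 4 + 3\right) + 85\right)} = - \frac{-300 + \left(\left(-12 + 3\right) + 85\right)}{55 + \left(\left(-12 + 3\right) + 85\right)} = - \frac{-300 + \left(-9 + 85\right)}{55 + \left(-9 + 85\right)} = - \frac{-300 + 76}{55 + 76} = - \frac{-224}{131} = \left(-1\right) \left(- \frac{224}{131}\right) = \frac{224}{131}$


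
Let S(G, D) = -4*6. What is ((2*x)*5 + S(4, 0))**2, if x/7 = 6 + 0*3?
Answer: 156816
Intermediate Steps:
S(G, D) = -24
x = 42 (x = 7*(6 + 0*3) = 7*(6 + 0) = 7*6 = 42)
((2*x)*5 + S(4, 0))**2 = ((2*42)*5 - 24)**2 = (84*5 - 24)**2 = (420 - 24)**2 = 396**2 = 156816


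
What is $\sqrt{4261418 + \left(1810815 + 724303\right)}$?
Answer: $2 \sqrt{1699134} \approx 2607.0$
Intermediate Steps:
$\sqrt{4261418 + \left(1810815 + 724303\right)} = \sqrt{4261418 + 2535118} = \sqrt{6796536} = 2 \sqrt{1699134}$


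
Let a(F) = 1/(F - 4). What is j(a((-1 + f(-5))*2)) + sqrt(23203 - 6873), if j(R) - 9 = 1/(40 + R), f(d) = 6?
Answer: 2175/241 + sqrt(16330) ≈ 136.81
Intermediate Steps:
a(F) = 1/(-4 + F)
j(R) = 9 + 1/(40 + R)
j(a((-1 + f(-5))*2)) + sqrt(23203 - 6873) = (361 + 9/(-4 + (-1 + 6)*2))/(40 + 1/(-4 + (-1 + 6)*2)) + sqrt(23203 - 6873) = (361 + 9/(-4 + 5*2))/(40 + 1/(-4 + 5*2)) + sqrt(16330) = (361 + 9/(-4 + 10))/(40 + 1/(-4 + 10)) + sqrt(16330) = (361 + 9/6)/(40 + 1/6) + sqrt(16330) = (361 + 9*(1/6))/(40 + 1/6) + sqrt(16330) = (361 + 3/2)/(241/6) + sqrt(16330) = (6/241)*(725/2) + sqrt(16330) = 2175/241 + sqrt(16330)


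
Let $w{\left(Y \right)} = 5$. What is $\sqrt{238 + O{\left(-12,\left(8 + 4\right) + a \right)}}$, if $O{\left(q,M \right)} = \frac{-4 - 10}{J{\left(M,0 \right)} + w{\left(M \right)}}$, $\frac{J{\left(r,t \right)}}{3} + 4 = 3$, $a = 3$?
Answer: $\sqrt{231} \approx 15.199$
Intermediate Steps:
$J{\left(r,t \right)} = -3$ ($J{\left(r,t \right)} = -12 + 3 \cdot 3 = -12 + 9 = -3$)
$O{\left(q,M \right)} = -7$ ($O{\left(q,M \right)} = \frac{-4 - 10}{-3 + 5} = - \frac{14}{2} = \left(-14\right) \frac{1}{2} = -7$)
$\sqrt{238 + O{\left(-12,\left(8 + 4\right) + a \right)}} = \sqrt{238 - 7} = \sqrt{231}$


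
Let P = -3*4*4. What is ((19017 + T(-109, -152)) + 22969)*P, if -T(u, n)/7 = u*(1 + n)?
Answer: 3514896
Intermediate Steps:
T(u, n) = -7*u*(1 + n)
P = -48 (P = -12*4 = -48)
((19017 + T(-109, -152)) + 22969)*P = ((19017 - 7*(-109)*(1 - 152)) + 22969)*(-48) = ((19017 - 7*(-109)*(-151)) + 22969)*(-48) = ((19017 - 115213) + 22969)*(-48) = (-96196 + 22969)*(-48) = -73227*(-48) = 3514896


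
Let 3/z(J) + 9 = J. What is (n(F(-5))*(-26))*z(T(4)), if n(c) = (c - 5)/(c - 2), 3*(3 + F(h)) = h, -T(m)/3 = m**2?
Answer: 377/190 ≈ 1.9842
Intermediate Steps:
T(m) = -3*m**2
F(h) = -3 + h/3
z(J) = 3/(-9 + J)
n(c) = (-5 + c)/(-2 + c)
(n(F(-5))*(-26))*z(T(4)) = (((-5 + (-3 + (1/3)*(-5)))/(-2 + (-3 + (1/3)*(-5))))*(-26))*(3/(-9 - 3*4**2)) = (((-5 + (-3 - 5/3))/(-2 + (-3 - 5/3)))*(-26))*(3/(-9 - 3*16)) = (((-5 - 14/3)/(-2 - 14/3))*(-26))*(3/(-9 - 48)) = ((-29/3/(-20/3))*(-26))*(3/(-57)) = (-3/20*(-29/3)*(-26))*(3*(-1/57)) = ((29/20)*(-26))*(-1/19) = -377/10*(-1/19) = 377/190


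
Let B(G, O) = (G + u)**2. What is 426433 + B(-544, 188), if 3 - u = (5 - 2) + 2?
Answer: 724549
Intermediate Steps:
u = -2 (u = 3 - ((5 - 2) + 2) = 3 - (3 + 2) = 3 - 1*5 = 3 - 5 = -2)
B(G, O) = (-2 + G)**2 (B(G, O) = (G - 2)**2 = (-2 + G)**2)
426433 + B(-544, 188) = 426433 + (-2 - 544)**2 = 426433 + (-546)**2 = 426433 + 298116 = 724549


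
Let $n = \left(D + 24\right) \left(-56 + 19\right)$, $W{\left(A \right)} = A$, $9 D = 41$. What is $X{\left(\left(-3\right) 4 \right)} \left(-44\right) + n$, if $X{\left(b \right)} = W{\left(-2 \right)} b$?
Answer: $- \frac{19013}{9} \approx -2112.6$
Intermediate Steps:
$D = \frac{41}{9}$ ($D = \frac{1}{9} \cdot 41 = \frac{41}{9} \approx 4.5556$)
$X{\left(b \right)} = - 2 b$
$n = - \frac{9509}{9}$ ($n = \left(\frac{41}{9} + 24\right) \left(-56 + 19\right) = \frac{257}{9} \left(-37\right) = - \frac{9509}{9} \approx -1056.6$)
$X{\left(\left(-3\right) 4 \right)} \left(-44\right) + n = - 2 \left(\left(-3\right) 4\right) \left(-44\right) - \frac{9509}{9} = \left(-2\right) \left(-12\right) \left(-44\right) - \frac{9509}{9} = 24 \left(-44\right) - \frac{9509}{9} = -1056 - \frac{9509}{9} = - \frac{19013}{9}$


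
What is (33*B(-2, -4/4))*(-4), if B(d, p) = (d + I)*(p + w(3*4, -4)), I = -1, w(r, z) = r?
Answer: 4356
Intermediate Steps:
B(d, p) = (-1 + d)*(12 + p) (B(d, p) = (d - 1)*(p + 3*4) = (-1 + d)*(p + 12) = (-1 + d)*(12 + p))
(33*B(-2, -4/4))*(-4) = (33*(-12 - (-4)/4 + 12*(-2) - (-8)/4))*(-4) = (33*(-12 - (-4)/4 - 24 - (-8)/4))*(-4) = (33*(-12 - 1*(-1) - 24 - 2*(-1)))*(-4) = (33*(-12 + 1 - 24 + 2))*(-4) = (33*(-33))*(-4) = -1089*(-4) = 4356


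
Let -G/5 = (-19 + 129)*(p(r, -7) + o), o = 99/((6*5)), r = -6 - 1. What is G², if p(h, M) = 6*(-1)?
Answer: 2205225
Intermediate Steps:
r = -7
p(h, M) = -6
o = 33/10 (o = 99/30 = 99*(1/30) = 33/10 ≈ 3.3000)
G = 1485 (G = -5*(-19 + 129)*(-6 + 33/10) = -550*(-27)/10 = -5*(-297) = 1485)
G² = 1485² = 2205225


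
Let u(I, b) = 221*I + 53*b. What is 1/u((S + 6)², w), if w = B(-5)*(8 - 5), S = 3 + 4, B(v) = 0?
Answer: 1/37349 ≈ 2.6774e-5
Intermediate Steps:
S = 7
w = 0 (w = 0*(8 - 5) = 0*3 = 0)
u(I, b) = 53*b + 221*I
1/u((S + 6)², w) = 1/(53*0 + 221*(7 + 6)²) = 1/(0 + 221*13²) = 1/(0 + 221*169) = 1/(0 + 37349) = 1/37349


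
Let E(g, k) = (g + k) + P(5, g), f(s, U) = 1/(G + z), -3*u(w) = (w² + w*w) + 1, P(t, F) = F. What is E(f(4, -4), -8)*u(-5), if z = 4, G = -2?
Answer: 119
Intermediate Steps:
u(w) = -⅓ - 2*w²/3 (u(w) = -((w² + w*w) + 1)/3 = -((w² + w²) + 1)/3 = -(2*w² + 1)/3 = -(1 + 2*w²)/3 = -⅓ - 2*w²/3)
f(s, U) = ½ (f(s, U) = 1/(-2 + 4) = 1/2 = ½)
E(g, k) = k + 2*g (E(g, k) = (g + k) + g = k + 2*g)
E(f(4, -4), -8)*u(-5) = (-8 + 2*(½))*(-⅓ - ⅔*(-5)²) = (-8 + 1)*(-⅓ - ⅔*25) = -7*(-⅓ - 50/3) = -7*(-17) = 119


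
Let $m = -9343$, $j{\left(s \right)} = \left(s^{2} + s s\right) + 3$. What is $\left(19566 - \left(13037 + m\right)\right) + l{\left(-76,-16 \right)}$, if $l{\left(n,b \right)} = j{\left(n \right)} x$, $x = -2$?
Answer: $-7238$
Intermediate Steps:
$j{\left(s \right)} = 3 + 2 s^{2}$ ($j{\left(s \right)} = \left(s^{2} + s^{2}\right) + 3 = 2 s^{2} + 3 = 3 + 2 s^{2}$)
$l{\left(n,b \right)} = -6 - 4 n^{2}$ ($l{\left(n,b \right)} = \left(3 + 2 n^{2}\right) \left(-2\right) = -6 - 4 n^{2}$)
$\left(19566 - \left(13037 + m\right)\right) + l{\left(-76,-16 \right)} = \left(19566 - 3694\right) - \left(6 + 4 \left(-76\right)^{2}\right) = \left(19566 + \left(-13037 + 9343\right)\right) - 23110 = \left(19566 - 3694\right) - 23110 = 15872 - 23110 = -7238$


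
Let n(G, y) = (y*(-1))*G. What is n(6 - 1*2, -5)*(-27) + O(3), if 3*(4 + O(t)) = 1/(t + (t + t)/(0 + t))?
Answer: -8159/15 ≈ -543.93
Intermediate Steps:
n(G, y) = -G*y (n(G, y) = (-y)*G = -G*y)
O(t) = -4 + 1/(3*(2 + t)) (O(t) = -4 + 1/(3*(t + (t + t)/(0 + t))) = -4 + 1/(3*(t + (2*t)/t)) = -4 + 1/(3*(t + 2)) = -4 + 1/(3*(2 + t)))
n(6 - 1*2, -5)*(-27) + O(3) = -1*(6 - 1*2)*(-5)*(-27) + (-23 - 12*3)/(3*(2 + 3)) = -1*(6 - 2)*(-5)*(-27) + (⅓)*(-23 - 36)/5 = -1*4*(-5)*(-27) + (⅓)*(⅕)*(-59) = 20*(-27) - 59/15 = -540 - 59/15 = -8159/15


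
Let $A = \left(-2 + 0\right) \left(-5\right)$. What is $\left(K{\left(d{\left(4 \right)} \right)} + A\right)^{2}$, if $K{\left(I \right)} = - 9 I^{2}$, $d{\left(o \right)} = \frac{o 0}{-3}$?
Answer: $100$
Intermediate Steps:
$d{\left(o \right)} = 0$ ($d{\left(o \right)} = 0 \left(- \frac{1}{3}\right) = 0$)
$A = 10$ ($A = \left(-2\right) \left(-5\right) = 10$)
$\left(K{\left(d{\left(4 \right)} \right)} + A\right)^{2} = \left(- 9 \cdot 0^{2} + 10\right)^{2} = \left(\left(-9\right) 0 + 10\right)^{2} = \left(0 + 10\right)^{2} = 10^{2} = 100$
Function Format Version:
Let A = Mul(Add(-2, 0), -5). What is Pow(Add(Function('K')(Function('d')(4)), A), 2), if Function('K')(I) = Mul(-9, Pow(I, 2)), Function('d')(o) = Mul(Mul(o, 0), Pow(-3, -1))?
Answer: 100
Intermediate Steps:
Function('d')(o) = 0 (Function('d')(o) = Mul(0, Rational(-1, 3)) = 0)
A = 10 (A = Mul(-2, -5) = 10)
Pow(Add(Function('K')(Function('d')(4)), A), 2) = Pow(Add(Mul(-9, Pow(0, 2)), 10), 2) = Pow(Add(Mul(-9, 0), 10), 2) = Pow(Add(0, 10), 2) = Pow(10, 2) = 100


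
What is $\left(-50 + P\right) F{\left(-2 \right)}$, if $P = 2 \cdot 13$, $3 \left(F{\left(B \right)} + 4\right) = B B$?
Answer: $64$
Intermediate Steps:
$F{\left(B \right)} = -4 + \frac{B^{2}}{3}$ ($F{\left(B \right)} = -4 + \frac{B B}{3} = -4 + \frac{B^{2}}{3}$)
$P = 26$
$\left(-50 + P\right) F{\left(-2 \right)} = \left(-50 + 26\right) \left(-4 + \frac{\left(-2\right)^{2}}{3}\right) = - 24 \left(-4 + \frac{1}{3} \cdot 4\right) = - 24 \left(-4 + \frac{4}{3}\right) = \left(-24\right) \left(- \frac{8}{3}\right) = 64$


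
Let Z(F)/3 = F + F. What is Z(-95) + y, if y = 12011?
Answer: 11441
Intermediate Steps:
Z(F) = 6*F (Z(F) = 3*(F + F) = 3*(2*F) = 6*F)
Z(-95) + y = 6*(-95) + 12011 = -570 + 12011 = 11441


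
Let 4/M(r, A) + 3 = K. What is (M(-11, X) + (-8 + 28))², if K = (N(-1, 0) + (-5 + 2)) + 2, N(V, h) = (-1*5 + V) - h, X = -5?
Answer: 9604/25 ≈ 384.16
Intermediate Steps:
N(V, h) = -5 + V - h (N(V, h) = (-5 + V) - h = -5 + V - h)
K = -7 (K = ((-5 - 1 - 1*0) + (-5 + 2)) + 2 = ((-5 - 1 + 0) - 3) + 2 = (-6 - 3) + 2 = -9 + 2 = -7)
M(r, A) = -⅖ (M(r, A) = 4/(-3 - 7) = 4/(-10) = 4*(-⅒) = -⅖)
(M(-11, X) + (-8 + 28))² = (-⅖ + (-8 + 28))² = (-⅖ + 20)² = (98/5)² = 9604/25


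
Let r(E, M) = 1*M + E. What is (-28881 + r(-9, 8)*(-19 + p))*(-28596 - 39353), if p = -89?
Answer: 1955096577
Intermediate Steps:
r(E, M) = E + M (r(E, M) = M + E = E + M)
(-28881 + r(-9, 8)*(-19 + p))*(-28596 - 39353) = (-28881 + (-9 + 8)*(-19 - 89))*(-28596 - 39353) = (-28881 - 1*(-108))*(-67949) = (-28881 + 108)*(-67949) = -28773*(-67949) = 1955096577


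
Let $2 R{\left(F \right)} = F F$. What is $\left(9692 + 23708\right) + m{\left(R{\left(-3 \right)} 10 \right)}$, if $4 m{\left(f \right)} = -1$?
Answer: $\frac{133599}{4} \approx 33400.0$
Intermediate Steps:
$R{\left(F \right)} = \frac{F^{2}}{2}$ ($R{\left(F \right)} = \frac{F F}{2} = \frac{F^{2}}{2}$)
$m{\left(f \right)} = - \frac{1}{4}$ ($m{\left(f \right)} = \frac{1}{4} \left(-1\right) = - \frac{1}{4}$)
$\left(9692 + 23708\right) + m{\left(R{\left(-3 \right)} 10 \right)} = \left(9692 + 23708\right) - \frac{1}{4} = 33400 - \frac{1}{4} = \frac{133599}{4}$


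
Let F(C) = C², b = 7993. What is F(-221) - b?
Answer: 40848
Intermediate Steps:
F(-221) - b = (-221)² - 1*7993 = 48841 - 7993 = 40848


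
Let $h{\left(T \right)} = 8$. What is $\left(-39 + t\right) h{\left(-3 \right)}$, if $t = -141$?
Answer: $-1440$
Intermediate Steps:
$\left(-39 + t\right) h{\left(-3 \right)} = \left(-39 - 141\right) 8 = \left(-180\right) 8 = -1440$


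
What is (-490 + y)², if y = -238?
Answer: 529984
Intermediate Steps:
(-490 + y)² = (-490 - 238)² = (-728)² = 529984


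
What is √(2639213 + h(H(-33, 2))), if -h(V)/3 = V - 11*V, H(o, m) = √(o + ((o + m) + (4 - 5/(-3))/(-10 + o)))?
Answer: √(4879904837 + 430*I*√1067217)/43 ≈ 1624.6 + 0.073942*I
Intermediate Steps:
H(o, m) = √(m + 2*o + 17/(3*(-10 + o))) (H(o, m) = √(o + ((m + o) + (4 - 5*(-⅓))/(-10 + o))) = √(o + ((m + o) + (4 + 5/3)/(-10 + o))) = √(o + ((m + o) + 17/(3*(-10 + o)))) = √(o + (m + o + 17/(3*(-10 + o)))) = √(m + 2*o + 17/(3*(-10 + o))))
h(V) = 30*V (h(V) = -3*(V - 11*V) = -(-30)*V = 30*V)
√(2639213 + h(H(-33, 2))) = √(2639213 + 30*(√(9*2 + 18*(-33) + 51/(-10 - 33))/3)) = √(2639213 + 30*(√(18 - 594 + 51/(-43))/3)) = √(2639213 + 30*(√(18 - 594 + 51*(-1/43))/3)) = √(2639213 + 30*(√(18 - 594 - 51/43)/3)) = √(2639213 + 30*(√(-24819/43)/3)) = √(2639213 + 30*((I*√1067217/43)/3)) = √(2639213 + 30*(I*√1067217/129)) = √(2639213 + 10*I*√1067217/43)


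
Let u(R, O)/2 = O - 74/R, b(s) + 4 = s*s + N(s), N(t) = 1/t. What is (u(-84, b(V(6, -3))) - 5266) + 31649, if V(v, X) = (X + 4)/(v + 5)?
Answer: 67079296/2541 ≈ 26399.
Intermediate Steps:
N(t) = 1/t
V(v, X) = (4 + X)/(5 + v)
b(s) = -4 + 1/s + s**2 (b(s) = -4 + (s*s + 1/s) = -4 + (s**2 + 1/s) = -4 + (1/s + s**2) = -4 + 1/s + s**2)
u(R, O) = -148/R + 2*O (u(R, O) = 2*(O - 74/R) = -148/R + 2*O)
(u(-84, b(V(6, -3))) - 5266) + 31649 = ((-148/(-84) + 2*(-4 + 1/((4 - 3)/(5 + 6)) + ((4 - 3)/(5 + 6))**2)) - 5266) + 31649 = ((-148*(-1/84) + 2*(-4 + 1/(1/11) + (1/11)**2)) - 5266) + 31649 = ((37/21 + 2*(-4 + 1/((1/11)*1) + ((1/11)*1)**2)) - 5266) + 31649 = ((37/21 + 2*(-4 + 1/(1/11) + (1/11)**2)) - 5266) + 31649 = ((37/21 + 2*(-4 + 11 + 1/121)) - 5266) + 31649 = ((37/21 + 2*(848/121)) - 5266) + 31649 = ((37/21 + 1696/121) - 5266) + 31649 = (40093/2541 - 5266) + 31649 = -13340813/2541 + 31649 = 67079296/2541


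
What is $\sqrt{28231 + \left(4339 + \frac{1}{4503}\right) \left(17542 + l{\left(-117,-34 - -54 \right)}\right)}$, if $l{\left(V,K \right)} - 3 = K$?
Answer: $\frac{\sqrt{171775036829121}}{1501} \approx 8731.7$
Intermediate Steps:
$l{\left(V,K \right)} = 3 + K$
$\sqrt{28231 + \left(4339 + \frac{1}{4503}\right) \left(17542 + l{\left(-117,-34 - -54 \right)}\right)} = \sqrt{28231 + \left(4339 + \frac{1}{4503}\right) \left(17542 + \left(3 - -20\right)\right)} = \sqrt{28231 + \left(4339 + \frac{1}{4503}\right) \left(17542 + \left(3 + \left(-34 + 54\right)\right)\right)} = \sqrt{28231 + \frac{19538518 \left(17542 + \left(3 + 20\right)\right)}{4503}} = \sqrt{28231 + \frac{19538518 \left(17542 + 23\right)}{4503}} = \sqrt{28231 + \frac{19538518}{4503} \cdot 17565} = \sqrt{28231 + \frac{114398022890}{1501}} = \sqrt{\frac{114440397621}{1501}} = \frac{\sqrt{171775036829121}}{1501}$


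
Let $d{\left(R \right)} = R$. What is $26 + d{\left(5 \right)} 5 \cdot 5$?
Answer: $151$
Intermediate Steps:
$26 + d{\left(5 \right)} 5 \cdot 5 = 26 + 5 \cdot 5 \cdot 5 = 26 + 5 \cdot 25 = 26 + 125 = 151$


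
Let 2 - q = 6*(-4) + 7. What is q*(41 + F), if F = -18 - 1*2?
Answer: 399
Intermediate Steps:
q = 19 (q = 2 - (6*(-4) + 7) = 2 - (-24 + 7) = 2 - 1*(-17) = 2 + 17 = 19)
F = -20 (F = -18 - 2 = -20)
q*(41 + F) = 19*(41 - 20) = 19*21 = 399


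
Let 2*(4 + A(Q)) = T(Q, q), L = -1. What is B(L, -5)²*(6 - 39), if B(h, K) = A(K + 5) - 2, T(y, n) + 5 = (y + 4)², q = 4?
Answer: -33/4 ≈ -8.2500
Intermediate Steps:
T(y, n) = -5 + (4 + y)² (T(y, n) = -5 + (y + 4)² = -5 + (4 + y)²)
A(Q) = -13/2 + (4 + Q)²/2 (A(Q) = -4 + (-5 + (4 + Q)²)/2 = -4 + (-5/2 + (4 + Q)²/2) = -13/2 + (4 + Q)²/2)
B(h, K) = -17/2 + (9 + K)²/2 (B(h, K) = (-13/2 + (4 + (K + 5))²/2) - 2 = (-13/2 + (4 + (5 + K))²/2) - 2 = (-13/2 + (9 + K)²/2) - 2 = -17/2 + (9 + K)²/2)
B(L, -5)²*(6 - 39) = (-17/2 + (9 - 5)²/2)²*(6 - 39) = (-17/2 + (½)*4²)²*(-33) = (-17/2 + (½)*16)²*(-33) = (-17/2 + 8)²*(-33) = (-½)²*(-33) = (¼)*(-33) = -33/4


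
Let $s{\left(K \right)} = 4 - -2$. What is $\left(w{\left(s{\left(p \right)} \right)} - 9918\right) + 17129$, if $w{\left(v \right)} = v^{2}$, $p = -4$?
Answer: $7247$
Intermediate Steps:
$s{\left(K \right)} = 6$ ($s{\left(K \right)} = 4 + 2 = 6$)
$\left(w{\left(s{\left(p \right)} \right)} - 9918\right) + 17129 = \left(6^{2} - 9918\right) + 17129 = \left(36 - 9918\right) + 17129 = -9882 + 17129 = 7247$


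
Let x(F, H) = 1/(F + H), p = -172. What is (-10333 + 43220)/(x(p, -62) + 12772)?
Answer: 7695558/2988647 ≈ 2.5749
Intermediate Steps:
(-10333 + 43220)/(x(p, -62) + 12772) = (-10333 + 43220)/(1/(-172 - 62) + 12772) = 32887/(1/(-234) + 12772) = 32887/(-1/234 + 12772) = 32887/(2988647/234) = 32887*(234/2988647) = 7695558/2988647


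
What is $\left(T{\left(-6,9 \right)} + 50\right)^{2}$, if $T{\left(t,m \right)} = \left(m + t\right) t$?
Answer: $1024$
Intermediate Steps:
$T{\left(t,m \right)} = t \left(m + t\right)$
$\left(T{\left(-6,9 \right)} + 50\right)^{2} = \left(- 6 \left(9 - 6\right) + 50\right)^{2} = \left(\left(-6\right) 3 + 50\right)^{2} = \left(-18 + 50\right)^{2} = 32^{2} = 1024$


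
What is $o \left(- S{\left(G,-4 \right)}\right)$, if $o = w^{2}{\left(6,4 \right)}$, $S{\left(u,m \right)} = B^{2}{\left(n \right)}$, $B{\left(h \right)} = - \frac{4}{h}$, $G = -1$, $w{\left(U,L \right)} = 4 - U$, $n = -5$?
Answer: $- \frac{64}{25} \approx -2.56$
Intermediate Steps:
$S{\left(u,m \right)} = \frac{16}{25}$ ($S{\left(u,m \right)} = \left(- \frac{4}{-5}\right)^{2} = \left(\left(-4\right) \left(- \frac{1}{5}\right)\right)^{2} = \left(\frac{4}{5}\right)^{2} = \frac{16}{25}$)
$o = 4$ ($o = \left(4 - 6\right)^{2} = \left(-2\right)^{2} = 4$)
$o \left(- S{\left(G,-4 \right)}\right) = 4 \left(\left(-1\right) \frac{16}{25}\right) = 4 \left(- \frac{16}{25}\right) = - \frac{64}{25}$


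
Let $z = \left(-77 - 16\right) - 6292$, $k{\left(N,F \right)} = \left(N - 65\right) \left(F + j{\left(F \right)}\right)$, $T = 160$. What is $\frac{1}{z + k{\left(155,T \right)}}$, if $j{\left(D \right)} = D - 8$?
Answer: $\frac{1}{21695} \approx 4.6094 \cdot 10^{-5}$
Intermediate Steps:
$j{\left(D \right)} = -8 + D$
$k{\left(N,F \right)} = \left(-65 + N\right) \left(-8 + 2 F\right)$ ($k{\left(N,F \right)} = \left(N - 65\right) \left(F + \left(-8 + F\right)\right) = \left(-65 + N\right) \left(-8 + 2 F\right)$)
$z = -6385$ ($z = -93 - 6292 = -6385$)
$\frac{1}{z + k{\left(155,T \right)}} = \frac{1}{-6385 + \left(520 - 20800 + 160 \cdot 155 + 155 \left(-8 + 160\right)\right)} = \frac{1}{-6385 + \left(520 - 20800 + 24800 + 155 \cdot 152\right)} = \frac{1}{-6385 + \left(520 - 20800 + 24800 + 23560\right)} = \frac{1}{-6385 + 28080} = \frac{1}{21695}$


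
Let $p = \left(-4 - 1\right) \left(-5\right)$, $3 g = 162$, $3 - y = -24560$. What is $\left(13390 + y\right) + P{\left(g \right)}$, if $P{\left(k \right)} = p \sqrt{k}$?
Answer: $37953 + 75 \sqrt{6} \approx 38137.0$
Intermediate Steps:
$y = 24563$ ($y = 3 - -24560 = 3 + 24560 = 24563$)
$g = 54$ ($g = \frac{1}{3} \cdot 162 = 54$)
$p = 25$ ($p = \left(-5\right) \left(-5\right) = 25$)
$P{\left(k \right)} = 25 \sqrt{k}$
$\left(13390 + y\right) + P{\left(g \right)} = \left(13390 + 24563\right) + 25 \sqrt{54} = 37953 + 25 \cdot 3 \sqrt{6} = 37953 + 75 \sqrt{6}$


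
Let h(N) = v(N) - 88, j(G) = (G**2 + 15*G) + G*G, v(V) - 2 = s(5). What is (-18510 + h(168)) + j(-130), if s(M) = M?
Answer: 13259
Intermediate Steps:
v(V) = 7 (v(V) = 2 + 5 = 7)
j(G) = 2*G**2 + 15*G (j(G) = (G**2 + 15*G) + G**2 = 2*G**2 + 15*G)
h(N) = -81 (h(N) = 7 - 88 = -81)
(-18510 + h(168)) + j(-130) = (-18510 - 81) - 130*(15 + 2*(-130)) = -18591 - 130*(15 - 260) = -18591 - 130*(-245) = -18591 + 31850 = 13259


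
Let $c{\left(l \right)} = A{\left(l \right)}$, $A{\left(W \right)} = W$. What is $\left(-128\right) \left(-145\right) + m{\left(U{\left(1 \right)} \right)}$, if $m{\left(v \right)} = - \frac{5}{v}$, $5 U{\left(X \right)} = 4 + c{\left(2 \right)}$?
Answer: $\frac{111335}{6} \approx 18556.0$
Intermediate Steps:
$c{\left(l \right)} = l$
$U{\left(X \right)} = \frac{6}{5}$ ($U{\left(X \right)} = \frac{4 + 2}{5} = \frac{1}{5} \cdot 6 = \frac{6}{5}$)
$\left(-128\right) \left(-145\right) + m{\left(U{\left(1 \right)} \right)} = \left(-128\right) \left(-145\right) - \frac{5}{\frac{6}{5}} = 18560 - \frac{25}{6} = \frac{111335}{6}$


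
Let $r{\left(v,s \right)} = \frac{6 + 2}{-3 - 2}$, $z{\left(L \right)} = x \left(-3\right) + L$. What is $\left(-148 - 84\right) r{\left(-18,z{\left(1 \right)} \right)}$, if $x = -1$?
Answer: $\frac{1856}{5} \approx 371.2$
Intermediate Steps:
$z{\left(L \right)} = 3 + L$ ($z{\left(L \right)} = \left(-1\right) \left(-3\right) + L = 3 + L$)
$r{\left(v,s \right)} = - \frac{8}{5}$ ($r{\left(v,s \right)} = \frac{8}{-5} = 8 \left(- \frac{1}{5}\right) = - \frac{8}{5}$)
$\left(-148 - 84\right) r{\left(-18,z{\left(1 \right)} \right)} = \left(-148 - 84\right) \left(- \frac{8}{5}\right) = \left(-232\right) \left(- \frac{8}{5}\right) = \frac{1856}{5}$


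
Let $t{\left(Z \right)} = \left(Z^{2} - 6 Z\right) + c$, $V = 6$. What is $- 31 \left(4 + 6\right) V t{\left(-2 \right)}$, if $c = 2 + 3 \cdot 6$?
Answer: $-66960$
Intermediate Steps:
$c = 20$ ($c = 2 + 18 = 20$)
$t{\left(Z \right)} = 20 + Z^{2} - 6 Z$ ($t{\left(Z \right)} = \left(Z^{2} - 6 Z\right) + 20 = 20 + Z^{2} - 6 Z$)
$- 31 \left(4 + 6\right) V t{\left(-2 \right)} = - 31 \left(4 + 6\right) 6 \left(20 + \left(-2\right)^{2} - -12\right) = - 31 \cdot 10 \cdot 6 \left(20 + 4 + 12\right) = \left(-31\right) 60 \cdot 36 = \left(-1860\right) 36 = -66960$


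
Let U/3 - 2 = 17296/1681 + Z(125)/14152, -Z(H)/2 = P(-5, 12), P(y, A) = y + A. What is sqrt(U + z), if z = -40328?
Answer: I*sqrt(847798958996405)/145058 ≈ 200.73*I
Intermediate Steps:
P(y, A) = A + y
Z(H) = -14 (Z(H) = -2*(12 - 5) = -2*7 = -14)
U = 438492723/11894756 (U = 6 + 3*(17296/1681 - 14/14152) = 6 + 3*(17296*(1/1681) - 14*1/14152) = 6 + 3*(17296/1681 - 7/7076) = 6 + 3*(122374729/11894756) = 6 + 367124187/11894756 = 438492723/11894756 ≈ 36.864)
sqrt(U + z) = sqrt(438492723/11894756 - 40328) = sqrt(-479253227245/11894756) = I*sqrt(847798958996405)/145058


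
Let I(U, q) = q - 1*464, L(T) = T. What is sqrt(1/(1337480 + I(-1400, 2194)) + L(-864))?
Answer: I*sqrt(1549569677083190)/1339210 ≈ 29.394*I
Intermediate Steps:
I(U, q) = -464 + q (I(U, q) = q - 464 = -464 + q)
sqrt(1/(1337480 + I(-1400, 2194)) + L(-864)) = sqrt(1/(1337480 + (-464 + 2194)) - 864) = sqrt(1/(1337480 + 1730) - 864) = sqrt(1/1339210 - 864) = sqrt(-1157077439/1339210) = I*sqrt(1549569677083190)/1339210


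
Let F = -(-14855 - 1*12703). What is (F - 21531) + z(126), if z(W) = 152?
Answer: 6179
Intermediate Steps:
F = 27558 (F = -(-14855 - 12703) = -1*(-27558) = 27558)
(F - 21531) + z(126) = (27558 - 21531) + 152 = 6027 + 152 = 6179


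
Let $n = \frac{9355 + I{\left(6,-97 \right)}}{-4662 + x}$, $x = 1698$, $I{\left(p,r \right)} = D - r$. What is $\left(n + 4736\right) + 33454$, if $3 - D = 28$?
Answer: $\frac{113185733}{2964} \approx 38187.0$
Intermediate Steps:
$D = -25$ ($D = 3 - 28 = -25$)
$I{\left(p,r \right)} = -25 - r$
$n = - \frac{9427}{2964}$ ($n = \frac{9355 - -72}{-4662 + 1698} = \frac{9355 + \left(-25 + 97\right)}{-2964} = \left(9355 + 72\right) \left(- \frac{1}{2964}\right) = 9427 \left(- \frac{1}{2964}\right) = - \frac{9427}{2964} \approx -3.1805$)
$\left(n + 4736\right) + 33454 = \left(- \frac{9427}{2964} + 4736\right) + 33454 = \frac{14028077}{2964} + 33454 = \frac{113185733}{2964}$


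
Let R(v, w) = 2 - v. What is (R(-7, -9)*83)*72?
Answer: 53784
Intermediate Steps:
(R(-7, -9)*83)*72 = ((2 - 1*(-7))*83)*72 = ((2 + 7)*83)*72 = (9*83)*72 = 747*72 = 53784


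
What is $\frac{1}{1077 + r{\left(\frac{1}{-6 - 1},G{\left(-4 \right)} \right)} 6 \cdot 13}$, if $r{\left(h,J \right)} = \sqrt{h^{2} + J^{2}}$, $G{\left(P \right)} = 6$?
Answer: $\frac{17591}{15366087} - \frac{182 \sqrt{1765}}{15366087} \approx 0.00064719$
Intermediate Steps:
$r{\left(h,J \right)} = \sqrt{J^{2} + h^{2}}$
$\frac{1}{1077 + r{\left(\frac{1}{-6 - 1},G{\left(-4 \right)} \right)} 6 \cdot 13} = \frac{1}{1077 + \sqrt{6^{2} + \left(\frac{1}{-6 - 1}\right)^{2}} \cdot 6 \cdot 13} = \frac{1}{1077 + \sqrt{36 + \left(\frac{1}{-7}\right)^{2}} \cdot 6 \cdot 13} = \frac{1}{1077 + \sqrt{36 + \left(- \frac{1}{7}\right)^{2}} \cdot 6 \cdot 13} = \frac{1}{1077 + \sqrt{36 + \frac{1}{49}} \cdot 6 \cdot 13} = \frac{1}{1077 + \sqrt{\frac{1765}{49}} \cdot 6 \cdot 13} = \frac{1}{1077 + \frac{\sqrt{1765}}{7} \cdot 6 \cdot 13} = \frac{1}{1077 + \frac{6 \sqrt{1765}}{7} \cdot 13} = \frac{1}{1077 + \frac{78 \sqrt{1765}}{7}}$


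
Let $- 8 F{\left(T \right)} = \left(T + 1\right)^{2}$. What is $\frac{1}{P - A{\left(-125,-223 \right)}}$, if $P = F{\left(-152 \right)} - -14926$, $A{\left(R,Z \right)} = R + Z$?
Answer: $\frac{8}{99391} \approx 8.049 \cdot 10^{-5}$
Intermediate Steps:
$F{\left(T \right)} = - \frac{\left(1 + T\right)^{2}}{8}$ ($F{\left(T \right)} = - \frac{\left(T + 1\right)^{2}}{8} = - \frac{\left(1 + T\right)^{2}}{8}$)
$P = \frac{96607}{8}$ ($P = - \frac{\left(1 - 152\right)^{2}}{8} - -14926 = - \frac{\left(-151\right)^{2}}{8} + 14926 = \left(- \frac{1}{8}\right) 22801 + 14926 = - \frac{22801}{8} + 14926 = \frac{96607}{8} \approx 12076.0$)
$\frac{1}{P - A{\left(-125,-223 \right)}} = \frac{1}{\frac{96607}{8} - \left(-125 - 223\right)} = \frac{1}{\frac{96607}{8} - -348} = \frac{1}{\frac{96607}{8} + 348} = \frac{1}{\frac{99391}{8}} = \frac{8}{99391}$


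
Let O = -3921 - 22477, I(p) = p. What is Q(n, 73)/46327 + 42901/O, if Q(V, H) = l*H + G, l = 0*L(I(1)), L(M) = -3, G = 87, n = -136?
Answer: -1985178001/1222940146 ≈ -1.6233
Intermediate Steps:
O = -26398
l = 0 (l = 0*(-3) = 0)
Q(V, H) = 87 (Q(V, H) = 0*H + 87 = 0 + 87 = 87)
Q(n, 73)/46327 + 42901/O = 87/46327 + 42901/(-26398) = 87*(1/46327) + 42901*(-1/26398) = 87/46327 - 42901/26398 = -1985178001/1222940146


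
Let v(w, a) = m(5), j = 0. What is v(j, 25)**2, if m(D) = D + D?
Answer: 100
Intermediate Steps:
m(D) = 2*D
v(w, a) = 10 (v(w, a) = 2*5 = 10)
v(j, 25)**2 = 10**2 = 100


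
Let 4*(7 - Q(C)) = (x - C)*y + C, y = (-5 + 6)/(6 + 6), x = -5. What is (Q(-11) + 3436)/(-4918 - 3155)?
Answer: -27565/64584 ≈ -0.42681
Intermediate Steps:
y = 1/12 ≈ 0.083333
Q(C) = 341/48 - 11*C/48 (Q(C) = 7 - ((-5 - C)*(1/12) + C)/4 = 7 - ((-5/12 - C/12) + C)/4 = 7 - (-5/12 + 11*C/12)/4 = 7 + (5/48 - 11*C/48) = 341/48 - 11*C/48)
(Q(-11) + 3436)/(-4918 - 3155) = ((341/48 - 11/48*(-11)) + 3436)/(-4918 - 3155) = ((341/48 + 121/48) + 3436)/(-8073) = (77/8 + 3436)*(-1/8073) = (27565/8)*(-1/8073) = -27565/64584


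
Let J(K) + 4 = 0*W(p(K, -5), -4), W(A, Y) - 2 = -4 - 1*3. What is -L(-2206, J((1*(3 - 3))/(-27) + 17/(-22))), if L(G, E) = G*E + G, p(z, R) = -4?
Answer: -6618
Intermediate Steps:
W(A, Y) = -5 (W(A, Y) = 2 + (-4 - 1*3) = 2 + (-4 - 3) = 2 - 7 = -5)
J(K) = -4 (J(K) = -4 + 0*(-5) = -4 + 0 = -4)
L(G, E) = G + E*G (L(G, E) = E*G + G = G + E*G)
-L(-2206, J((1*(3 - 3))/(-27) + 17/(-22))) = -(-2206)*(1 - 4) = -(-2206)*(-3) = -1*6618 = -6618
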